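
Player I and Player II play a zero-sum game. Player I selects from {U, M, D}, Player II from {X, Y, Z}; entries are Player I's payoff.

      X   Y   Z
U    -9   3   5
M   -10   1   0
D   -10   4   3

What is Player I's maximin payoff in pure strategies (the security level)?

-9

Row minima: U → -9, M → -10, D → -10.
The best of these is -9.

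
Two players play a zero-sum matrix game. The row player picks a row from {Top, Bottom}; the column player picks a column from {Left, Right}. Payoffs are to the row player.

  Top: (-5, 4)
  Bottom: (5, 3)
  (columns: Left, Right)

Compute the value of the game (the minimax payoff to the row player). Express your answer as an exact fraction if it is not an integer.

35/11

Row minima: Top → -5, Bottom → 3; maximin = 3.
Column maxima: Left → 5, Right → 4; minimax = 4.
3 ≠ 4, so there is no saddle point; optimal play is mixed.
Let the row player play Top with probability p. Expected payoff against Left: (-5)p + 5(1−p) = −10p + 5; against Right: 4p + 3(1−p) = p + 3.
Setting these equal: −10p + 5 = p + 3 ⇒ −11p = -2 ⇒ p = 2/11, and the value is (-10)·(2/11) + 5 = 35/11.
For the column player: with q = P(Left), equating Top's and Bottom's payoffs gives −9q + 4 = 2q + 3 ⇒ q = 1/11.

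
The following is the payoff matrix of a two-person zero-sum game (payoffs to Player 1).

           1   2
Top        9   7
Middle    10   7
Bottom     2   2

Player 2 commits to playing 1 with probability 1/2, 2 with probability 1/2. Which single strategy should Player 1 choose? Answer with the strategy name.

Middle

Expected payoff of Top: (1/2)·9 + (1/2)·7 = 8.
Expected payoff of Middle: (1/2)·10 + (1/2)·7 = 17/2.
Expected payoff of Bottom: (1/2)·2 + (1/2)·2 = 2.
The largest is 17/2, so Player 1's best response is Middle.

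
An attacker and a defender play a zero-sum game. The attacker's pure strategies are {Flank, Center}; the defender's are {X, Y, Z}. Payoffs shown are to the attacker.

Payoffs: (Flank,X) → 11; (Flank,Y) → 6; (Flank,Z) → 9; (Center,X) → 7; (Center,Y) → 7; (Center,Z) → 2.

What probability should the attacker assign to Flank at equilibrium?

5/8

Row minima: Flank → 6, Center → 2; maximin = 6.
Column maxima: X → 11, Y → 7, Z → 9; minimax = 7.
6 ≠ 7, so there is no saddle point; optimal play is mixed.
X is strictly dominated by Z (it gives the attacker strictly more in every row), so the defender never plays it.
On the remaining 2×2 (Flank, Center vs Y, Z):
Let the attacker play Flank with probability p. Expected payoff against Y: 6p + 7(1−p) = −p + 7; against Z: 9p + 2(1−p) = 7p + 2.
Setting these equal: −p + 7 = 7p + 2 ⇒ −8p = -5 ⇒ p = 5/8, and the value is (-1)·(5/8) + 7 = 51/8.
For the defender: with q = P(Y), equating Flank's and Center's payoffs gives −3q + 9 = 5q + 2 ⇒ q = 7/8.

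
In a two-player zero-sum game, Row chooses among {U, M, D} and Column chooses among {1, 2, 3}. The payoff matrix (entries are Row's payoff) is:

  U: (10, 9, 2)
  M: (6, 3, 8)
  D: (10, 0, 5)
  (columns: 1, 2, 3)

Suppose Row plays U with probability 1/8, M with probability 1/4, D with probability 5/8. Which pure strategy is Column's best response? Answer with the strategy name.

2

If Column plays 1, Row's expected payoff is (1/8)·10 + (1/4)·6 + (5/8)·10 = 9.
If Column plays 2, Row's expected payoff is (1/8)·9 + (1/4)·3 + (5/8)·0 = 15/8.
If Column plays 3, Row's expected payoff is (1/8)·2 + (1/4)·8 + (5/8)·5 = 43/8.
Column minimizes Row's payoff; the smallest is 15/8, so the best response is 2.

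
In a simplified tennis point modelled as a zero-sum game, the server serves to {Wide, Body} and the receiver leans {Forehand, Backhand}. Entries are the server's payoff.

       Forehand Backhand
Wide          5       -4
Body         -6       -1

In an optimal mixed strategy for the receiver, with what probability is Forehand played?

3/14

Row minima: Wide → -4, Body → -6; maximin = -4.
Column maxima: Forehand → 5, Backhand → -1; minimax = -1.
-4 ≠ -1, so there is no saddle point; optimal play is mixed.
Let the server play Wide with probability p. Expected payoff against Forehand: 5p + (-6)(1−p) = 11p − 6; against Backhand: (-4)p + (-1)(1−p) = −3p − 1.
Setting these equal: 11p − 6 = −3p − 1 ⇒ 14p = 5 ⇒ p = 5/14, and the value is (11)·(5/14) − 6 = -29/14.
For the receiver: with q = P(Forehand), equating Wide's and Body's payoffs gives 9q − 4 = −5q − 1 ⇒ q = 3/14.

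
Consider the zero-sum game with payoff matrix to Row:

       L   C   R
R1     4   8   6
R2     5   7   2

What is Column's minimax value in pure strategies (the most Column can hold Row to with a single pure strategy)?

5

Column maxima: L → 5, C → 8, R → 6.
The smallest of these is 5.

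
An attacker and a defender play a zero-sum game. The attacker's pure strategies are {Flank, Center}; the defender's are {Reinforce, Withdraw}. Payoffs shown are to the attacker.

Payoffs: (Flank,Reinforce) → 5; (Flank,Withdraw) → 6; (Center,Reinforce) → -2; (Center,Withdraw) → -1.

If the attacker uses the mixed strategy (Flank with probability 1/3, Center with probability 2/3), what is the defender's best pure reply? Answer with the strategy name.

If the defender plays Reinforce, the attacker's expected payoff is (1/3)·5 + (2/3)·(-2) = 1/3.
If the defender plays Withdraw, the attacker's expected payoff is (1/3)·6 + (2/3)·(-1) = 4/3.
The defender minimizes the attacker's payoff; the smallest is 1/3, so the best response is Reinforce.

Reinforce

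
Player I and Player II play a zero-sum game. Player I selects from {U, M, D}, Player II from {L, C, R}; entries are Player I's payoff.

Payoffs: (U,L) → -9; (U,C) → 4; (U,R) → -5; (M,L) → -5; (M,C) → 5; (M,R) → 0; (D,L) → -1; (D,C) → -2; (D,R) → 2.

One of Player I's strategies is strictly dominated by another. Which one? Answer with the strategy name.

M gives a strictly higher payoff than U against every column: -5 > -9, 5 > 4, 0 > -5.
So U is strictly dominated and Player I never plays it.

U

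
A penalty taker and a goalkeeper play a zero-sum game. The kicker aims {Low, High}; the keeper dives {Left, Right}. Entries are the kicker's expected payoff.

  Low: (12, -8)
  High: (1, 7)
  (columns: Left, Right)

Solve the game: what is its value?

Row minima: Low → -8, High → 1; maximin = 1.
Column maxima: Left → 12, Right → 7; minimax = 7.
1 ≠ 7, so there is no saddle point; optimal play is mixed.
Let the kicker play Low with probability p. Expected payoff against Left: 12p + 1(1−p) = 11p + 1; against Right: (-8)p + 7(1−p) = −15p + 7.
Setting these equal: 11p + 1 = −15p + 7 ⇒ 26p = 6 ⇒ p = 3/13, and the value is (11)·(3/13) + 1 = 46/13.
For the keeper: with q = P(Left), equating Low's and High's payoffs gives 20q − 8 = −6q + 7 ⇒ q = 15/26.

46/13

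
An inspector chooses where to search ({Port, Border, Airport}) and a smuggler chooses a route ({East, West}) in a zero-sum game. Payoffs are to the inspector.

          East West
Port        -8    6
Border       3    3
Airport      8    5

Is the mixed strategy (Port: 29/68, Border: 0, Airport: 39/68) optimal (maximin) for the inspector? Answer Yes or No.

Against East this mix gives (29/68)·(-8) + (39/68)·8 = 20/17.
Against West this mix gives (29/68)·6 + (39/68)·5 = 369/68.
The smuggler will play East, holding the inspector to 20/17. Shifting weight toward the row that does better against East would raise this floor (the equalizing mix achieves 88/17 against both East and West), so the proposed strategy is not optimal.

No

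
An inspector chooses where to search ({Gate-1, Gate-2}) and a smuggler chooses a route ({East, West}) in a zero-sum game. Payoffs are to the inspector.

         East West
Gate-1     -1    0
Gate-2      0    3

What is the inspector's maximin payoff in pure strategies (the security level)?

Row minima: Gate-1 → -1, Gate-2 → 0.
The best of these is 0.

0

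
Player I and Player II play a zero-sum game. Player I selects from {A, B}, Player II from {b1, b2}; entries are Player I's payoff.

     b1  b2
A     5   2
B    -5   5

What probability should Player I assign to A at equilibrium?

Row minima: A → 2, B → -5; maximin = 2.
Column maxima: b1 → 5, b2 → 5; minimax = 5.
2 ≠ 5, so there is no saddle point; optimal play is mixed.
Let Player I play A with probability p. Expected payoff against b1: 5p + (-5)(1−p) = 10p − 5; against b2: 2p + 5(1−p) = −3p + 5.
Setting these equal: 10p − 5 = −3p + 5 ⇒ 13p = 10 ⇒ p = 10/13, and the value is (10)·(10/13) − 5 = 35/13.
For Player II: with q = P(b1), equating A's and B's payoffs gives 3q + 2 = −10q + 5 ⇒ q = 3/13.

10/13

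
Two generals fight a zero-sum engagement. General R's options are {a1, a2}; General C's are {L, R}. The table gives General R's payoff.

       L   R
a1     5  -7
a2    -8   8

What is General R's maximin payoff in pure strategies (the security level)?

Row minima: a1 → -7, a2 → -8.
The best of these is -7.

-7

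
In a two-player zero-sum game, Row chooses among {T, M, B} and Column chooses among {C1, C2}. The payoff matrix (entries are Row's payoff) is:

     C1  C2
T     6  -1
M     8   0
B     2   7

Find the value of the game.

Row minima: T → -1, M → 0, B → 2; maximin = 2.
Column maxima: C1 → 8, C2 → 7; minimax = 7.
2 ≠ 7, so there is no saddle point; optimal play is mixed.
T is strictly dominated by M, so Row never plays it.
On the remaining 2×2 (M, B vs C1, C2):
Let Row play M with probability p. Expected payoff against C1: 8p + 2(1−p) = 6p + 2; against C2: 0p + 7(1−p) = −7p + 7.
Setting these equal: 6p + 2 = −7p + 7 ⇒ 13p = 5 ⇒ p = 5/13, and the value is (6)·(5/13) + 2 = 56/13.
For Column: with q = P(C1), equating M's and B's payoffs gives 8q = −5q + 7 ⇒ q = 7/13.

56/13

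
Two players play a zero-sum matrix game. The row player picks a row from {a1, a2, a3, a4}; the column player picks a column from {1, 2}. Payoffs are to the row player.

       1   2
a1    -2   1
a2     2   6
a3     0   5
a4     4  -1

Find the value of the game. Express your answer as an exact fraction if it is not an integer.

26/9

Row minima: a1 → -2, a2 → 2, a3 → 0, a4 → -1; maximin = 2.
Column maxima: 1 → 4, 2 → 6; minimax = 4.
2 ≠ 4, so there is no saddle point; optimal play is mixed.
a1 is strictly dominated by a2, so the row player never plays it.
a3 is strictly dominated by a2, so the row player never plays it.
On the remaining 2×2 (a2, a4 vs 1, 2):
Let the row player play a2 with probability p. Expected payoff against 1: 2p + 4(1−p) = −2p + 4; against 2: 6p + (-1)(1−p) = 7p − 1.
Setting these equal: −2p + 4 = 7p − 1 ⇒ −9p = -5 ⇒ p = 5/9, and the value is (-2)·(5/9) + 4 = 26/9.
For the column player: with q = P(1), equating a2's and a4's payoffs gives −4q + 6 = 5q − 1 ⇒ q = 7/9.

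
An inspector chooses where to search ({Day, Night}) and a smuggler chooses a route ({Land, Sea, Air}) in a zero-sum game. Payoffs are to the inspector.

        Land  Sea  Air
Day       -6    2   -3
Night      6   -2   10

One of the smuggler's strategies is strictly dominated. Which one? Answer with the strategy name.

Air

Land holds the inspector's payoff strictly below Air in every row: -6 < -3, 6 < 10.
So Air is strictly dominated for the smuggler.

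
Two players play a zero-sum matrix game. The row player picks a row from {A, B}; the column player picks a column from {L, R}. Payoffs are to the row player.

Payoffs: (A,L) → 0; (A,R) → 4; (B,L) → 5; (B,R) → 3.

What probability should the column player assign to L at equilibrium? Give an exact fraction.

1/6

Row minima: A → 0, B → 3; maximin = 3.
Column maxima: L → 5, R → 4; minimax = 4.
3 ≠ 4, so there is no saddle point; optimal play is mixed.
Let the row player play A with probability p. Expected payoff against L: 0p + 5(1−p) = −5p + 5; against R: 4p + 3(1−p) = p + 3.
Setting these equal: −5p + 5 = p + 3 ⇒ −6p = -2 ⇒ p = 1/3, and the value is (-5)·(1/3) + 5 = 10/3.
For the column player: with q = P(L), equating A's and B's payoffs gives −4q + 4 = 2q + 3 ⇒ q = 1/6.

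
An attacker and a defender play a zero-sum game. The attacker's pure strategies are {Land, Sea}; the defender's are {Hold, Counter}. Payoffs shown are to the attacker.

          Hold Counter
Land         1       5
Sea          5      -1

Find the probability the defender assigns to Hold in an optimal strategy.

Row minima: Land → 1, Sea → -1; maximin = 1.
Column maxima: Hold → 5, Counter → 5; minimax = 5.
1 ≠ 5, so there is no saddle point; optimal play is mixed.
Let the attacker play Land with probability p. Expected payoff against Hold: 1p + 5(1−p) = −4p + 5; against Counter: 5p + (-1)(1−p) = 6p − 1.
Setting these equal: −4p + 5 = 6p − 1 ⇒ −10p = -6 ⇒ p = 3/5, and the value is (-4)·(3/5) + 5 = 13/5.
For the defender: with q = P(Hold), equating Land's and Sea's payoffs gives −4q + 5 = 6q − 1 ⇒ q = 3/5.

3/5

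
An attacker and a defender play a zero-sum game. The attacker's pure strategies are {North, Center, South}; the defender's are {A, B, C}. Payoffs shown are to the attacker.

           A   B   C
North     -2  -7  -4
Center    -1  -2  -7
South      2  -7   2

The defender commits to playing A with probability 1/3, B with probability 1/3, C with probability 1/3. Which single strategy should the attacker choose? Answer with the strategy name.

South

Expected payoff of North: (1/3)·(-2) + (1/3)·(-7) + (1/3)·(-4) = -13/3.
Expected payoff of Center: (1/3)·(-1) + (1/3)·(-2) + (1/3)·(-7) = -10/3.
Expected payoff of South: (1/3)·2 + (1/3)·(-7) + (1/3)·2 = -1.
The largest is -1, so the attacker's best response is South.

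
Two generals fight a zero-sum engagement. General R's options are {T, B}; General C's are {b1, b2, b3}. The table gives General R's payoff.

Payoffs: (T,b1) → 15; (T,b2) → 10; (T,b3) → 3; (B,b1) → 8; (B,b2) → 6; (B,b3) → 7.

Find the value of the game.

13/2

Row minima: T → 3, B → 6; maximin = 6.
Column maxima: b1 → 15, b2 → 10, b3 → 7; minimax = 7.
6 ≠ 7, so there is no saddle point; optimal play is mixed.
b1 is strictly dominated by b2 (it gives General R strictly more in every row), so General C never plays it.
On the remaining 2×2 (T, B vs b2, b3):
Let General R play T with probability p. Expected payoff against b2: 10p + 6(1−p) = 4p + 6; against b3: 3p + 7(1−p) = −4p + 7.
Setting these equal: 4p + 6 = −4p + 7 ⇒ 8p = 1 ⇒ p = 1/8, and the value is (4)·(1/8) + 6 = 13/2.
For General C: with q = P(b2), equating T's and B's payoffs gives 7q + 3 = −q + 7 ⇒ q = 1/2.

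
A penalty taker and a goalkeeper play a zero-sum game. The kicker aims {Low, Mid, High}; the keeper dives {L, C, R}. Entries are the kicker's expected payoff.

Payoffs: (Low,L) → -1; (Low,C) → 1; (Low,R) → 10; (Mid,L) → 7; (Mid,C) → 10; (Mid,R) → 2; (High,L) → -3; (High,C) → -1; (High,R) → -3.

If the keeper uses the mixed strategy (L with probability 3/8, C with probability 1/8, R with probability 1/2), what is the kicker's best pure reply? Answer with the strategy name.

Mid

Expected payoff of Low: (3/8)·(-1) + (1/8)·1 + (1/2)·10 = 19/4.
Expected payoff of Mid: (3/8)·7 + (1/8)·10 + (1/2)·2 = 39/8.
Expected payoff of High: (3/8)·(-3) + (1/8)·(-1) + (1/2)·(-3) = -11/4.
The largest is 39/8, so the kicker's best response is Mid.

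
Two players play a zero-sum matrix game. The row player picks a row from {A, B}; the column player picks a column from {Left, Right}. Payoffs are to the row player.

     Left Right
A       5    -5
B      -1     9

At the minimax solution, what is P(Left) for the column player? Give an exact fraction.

Row minima: A → -5, B → -1; maximin = -1.
Column maxima: Left → 5, Right → 9; minimax = 5.
-1 ≠ 5, so there is no saddle point; optimal play is mixed.
Let the row player play A with probability p. Expected payoff against Left: 5p + (-1)(1−p) = 6p − 1; against Right: (-5)p + 9(1−p) = −14p + 9.
Setting these equal: 6p − 1 = −14p + 9 ⇒ 20p = 10 ⇒ p = 1/2, and the value is (6)·(1/2) − 1 = 2.
For the column player: with q = P(Left), equating A's and B's payoffs gives 10q − 5 = −10q + 9 ⇒ q = 7/10.

7/10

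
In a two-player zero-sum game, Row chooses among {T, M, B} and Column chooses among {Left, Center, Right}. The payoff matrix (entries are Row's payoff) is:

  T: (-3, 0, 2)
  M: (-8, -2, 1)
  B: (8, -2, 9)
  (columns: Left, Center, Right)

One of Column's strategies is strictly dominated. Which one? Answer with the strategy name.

Left holds Row's payoff strictly below Right in every row: -3 < 2, -8 < 1, 8 < 9.
So Right is strictly dominated for Column.

Right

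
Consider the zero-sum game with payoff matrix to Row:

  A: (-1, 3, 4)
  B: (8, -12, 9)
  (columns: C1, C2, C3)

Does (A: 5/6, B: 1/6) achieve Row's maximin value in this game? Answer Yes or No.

Yes

Against C1 this mix gives (5/6)·(-1) + (1/6)·8 = 1/2.
Against C2 this mix gives (5/6)·3 + (1/6)·(-12) = 1/2.
Against C3 this mix gives (5/6)·4 + (1/6)·9 = 29/6.
All of Column's active replies (C1, C2) yield 1/2, and no column does worse for Row. The mix makes Column indifferent and guarantees 1/2, so it is optimal.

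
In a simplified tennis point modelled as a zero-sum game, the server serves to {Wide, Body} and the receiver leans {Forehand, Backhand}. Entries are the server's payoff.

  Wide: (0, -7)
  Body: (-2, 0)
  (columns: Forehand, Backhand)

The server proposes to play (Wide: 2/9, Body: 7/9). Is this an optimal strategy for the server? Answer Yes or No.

Yes

Against Forehand this mix gives (2/9)·0 + (7/9)·(-2) = -14/9.
Against Backhand this mix gives (2/9)·(-7) + (7/9)·0 = -14/9.
All of the receiver's active replies (Forehand, Backhand) yield -14/9, and no column does worse for the server. The mix makes the receiver indifferent and guarantees -14/9, so it is optimal.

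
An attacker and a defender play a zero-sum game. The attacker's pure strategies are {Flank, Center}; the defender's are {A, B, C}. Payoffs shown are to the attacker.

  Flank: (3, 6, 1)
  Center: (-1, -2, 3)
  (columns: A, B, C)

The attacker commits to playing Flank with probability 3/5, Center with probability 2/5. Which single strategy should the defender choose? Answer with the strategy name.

If the defender plays A, the attacker's expected payoff is (3/5)·3 + (2/5)·(-1) = 7/5.
If the defender plays B, the attacker's expected payoff is (3/5)·6 + (2/5)·(-2) = 14/5.
If the defender plays C, the attacker's expected payoff is (3/5)·1 + (2/5)·3 = 9/5.
The defender minimizes the attacker's payoff; the smallest is 7/5, so the best response is A.

A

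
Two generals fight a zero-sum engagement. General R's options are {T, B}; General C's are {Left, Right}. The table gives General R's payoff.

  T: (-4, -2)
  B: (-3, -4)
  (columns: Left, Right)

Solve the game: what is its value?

Row minima: T → -4, B → -4; maximin = -4.
Column maxima: Left → -3, Right → -2; minimax = -3.
-4 ≠ -3, so there is no saddle point; optimal play is mixed.
Let General R play T with probability p. Expected payoff against Left: (-4)p + (-3)(1−p) = −p − 3; against Right: (-2)p + (-4)(1−p) = 2p − 4.
Setting these equal: −p − 3 = 2p − 4 ⇒ −3p = -1 ⇒ p = 1/3, and the value is (-1)·(1/3) − 3 = -10/3.
For General C: with q = P(Left), equating T's and B's payoffs gives −2q − 2 = q − 4 ⇒ q = 2/3.

-10/3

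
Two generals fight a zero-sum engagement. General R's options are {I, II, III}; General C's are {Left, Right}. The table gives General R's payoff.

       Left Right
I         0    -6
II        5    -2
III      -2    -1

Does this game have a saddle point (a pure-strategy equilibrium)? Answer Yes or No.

Row minima: I → -6, II → -2, III → -2; maximin = -2.
Column maxima: Left → 5, Right → -1; minimax = -1.
-2 ≠ -1, so no pure-strategy equilibrium exists.

No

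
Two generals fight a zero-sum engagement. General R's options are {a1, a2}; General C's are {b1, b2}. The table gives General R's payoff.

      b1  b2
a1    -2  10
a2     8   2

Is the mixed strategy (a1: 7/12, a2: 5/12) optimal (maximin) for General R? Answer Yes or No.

No

Against b1 this mix gives (7/12)·(-2) + (5/12)·8 = 13/6.
Against b2 this mix gives (7/12)·10 + (5/12)·2 = 20/3.
General C will play b1, holding General R to 13/6. Shifting weight toward the row that does better against b1 would raise this floor (the equalizing mix achieves 14/3 against both b1 and b2), so the proposed strategy is not optimal.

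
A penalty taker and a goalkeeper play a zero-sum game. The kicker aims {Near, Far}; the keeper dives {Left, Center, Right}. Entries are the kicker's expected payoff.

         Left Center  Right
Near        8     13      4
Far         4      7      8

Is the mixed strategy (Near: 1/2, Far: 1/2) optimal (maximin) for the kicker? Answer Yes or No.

Against Left this mix gives (1/2)·8 + (1/2)·4 = 6.
Against Center this mix gives (1/2)·13 + (1/2)·7 = 10.
Against Right this mix gives (1/2)·4 + (1/2)·8 = 6.
All of the keeper's active replies (Left, Right) yield 6, and no column does worse for the kicker. The mix makes the keeper indifferent and guarantees 6, so it is optimal.

Yes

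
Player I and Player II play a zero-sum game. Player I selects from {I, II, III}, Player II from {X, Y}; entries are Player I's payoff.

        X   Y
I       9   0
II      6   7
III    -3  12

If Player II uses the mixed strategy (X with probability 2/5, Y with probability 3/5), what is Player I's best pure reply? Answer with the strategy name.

Expected payoff of I: (2/5)·9 + (3/5)·0 = 18/5.
Expected payoff of II: (2/5)·6 + (3/5)·7 = 33/5.
Expected payoff of III: (2/5)·(-3) + (3/5)·12 = 6.
The largest is 33/5, so Player I's best response is II.

II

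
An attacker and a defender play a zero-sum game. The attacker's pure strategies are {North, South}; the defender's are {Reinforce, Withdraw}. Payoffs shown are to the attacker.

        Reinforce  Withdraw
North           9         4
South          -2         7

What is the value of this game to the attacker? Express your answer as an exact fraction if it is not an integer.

Row minima: North → 4, South → -2; maximin = 4.
Column maxima: Reinforce → 9, Withdraw → 7; minimax = 7.
4 ≠ 7, so there is no saddle point; optimal play is mixed.
Let the attacker play North with probability p. Expected payoff against Reinforce: 9p + (-2)(1−p) = 11p − 2; against Withdraw: 4p + 7(1−p) = −3p + 7.
Setting these equal: 11p − 2 = −3p + 7 ⇒ 14p = 9 ⇒ p = 9/14, and the value is (11)·(9/14) − 2 = 71/14.
For the defender: with q = P(Reinforce), equating North's and South's payoffs gives 5q + 4 = −9q + 7 ⇒ q = 3/14.

71/14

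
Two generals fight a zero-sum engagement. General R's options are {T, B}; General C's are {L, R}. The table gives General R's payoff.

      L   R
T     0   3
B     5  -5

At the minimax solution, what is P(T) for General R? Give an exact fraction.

10/13

Row minima: T → 0, B → -5; maximin = 0.
Column maxima: L → 5, R → 3; minimax = 3.
0 ≠ 3, so there is no saddle point; optimal play is mixed.
Let General R play T with probability p. Expected payoff against L: 0p + 5(1−p) = −5p + 5; against R: 3p + (-5)(1−p) = 8p − 5.
Setting these equal: −5p + 5 = 8p − 5 ⇒ −13p = -10 ⇒ p = 10/13, and the value is (-5)·(10/13) + 5 = 15/13.
For General C: with q = P(L), equating T's and B's payoffs gives −3q + 3 = 10q − 5 ⇒ q = 8/13.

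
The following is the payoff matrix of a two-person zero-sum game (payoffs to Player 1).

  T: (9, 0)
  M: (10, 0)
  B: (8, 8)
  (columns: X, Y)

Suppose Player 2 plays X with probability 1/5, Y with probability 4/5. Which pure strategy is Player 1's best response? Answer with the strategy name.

Expected payoff of T: (1/5)·9 + (4/5)·0 = 9/5.
Expected payoff of M: (1/5)·10 + (4/5)·0 = 2.
Expected payoff of B: (1/5)·8 + (4/5)·8 = 8.
The largest is 8, so Player 1's best response is B.

B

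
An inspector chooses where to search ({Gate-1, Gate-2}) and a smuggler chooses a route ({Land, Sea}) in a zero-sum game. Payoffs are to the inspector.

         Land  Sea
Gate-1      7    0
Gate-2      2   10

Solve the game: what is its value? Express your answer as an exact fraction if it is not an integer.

Row minima: Gate-1 → 0, Gate-2 → 2; maximin = 2.
Column maxima: Land → 7, Sea → 10; minimax = 7.
2 ≠ 7, so there is no saddle point; optimal play is mixed.
Let the inspector play Gate-1 with probability p. Expected payoff against Land: 7p + 2(1−p) = 5p + 2; against Sea: 0p + 10(1−p) = −10p + 10.
Setting these equal: 5p + 2 = −10p + 10 ⇒ 15p = 8 ⇒ p = 8/15, and the value is (5)·(8/15) + 2 = 14/3.
For the smuggler: with q = P(Land), equating Gate-1's and Gate-2's payoffs gives 7q = −8q + 10 ⇒ q = 2/3.

14/3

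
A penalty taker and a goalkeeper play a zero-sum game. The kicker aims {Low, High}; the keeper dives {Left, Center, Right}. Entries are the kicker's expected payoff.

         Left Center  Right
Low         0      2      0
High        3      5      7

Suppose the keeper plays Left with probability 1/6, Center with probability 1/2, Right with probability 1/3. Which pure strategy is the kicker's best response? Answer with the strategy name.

High

Expected payoff of Low: (1/6)·0 + (1/2)·2 + (1/3)·0 = 1.
Expected payoff of High: (1/6)·3 + (1/2)·5 + (1/3)·7 = 16/3.
The largest is 16/3, so the kicker's best response is High.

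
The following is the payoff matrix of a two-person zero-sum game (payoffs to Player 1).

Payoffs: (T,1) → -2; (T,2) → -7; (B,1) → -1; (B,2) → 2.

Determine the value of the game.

Row minima: T → -7, B → -1; maximin = -1.
Column maxima: 1 → -1, 2 → 2; minimax = -1.
Since maximin = minimax = -1, there is a saddle point and the value is -1.

-1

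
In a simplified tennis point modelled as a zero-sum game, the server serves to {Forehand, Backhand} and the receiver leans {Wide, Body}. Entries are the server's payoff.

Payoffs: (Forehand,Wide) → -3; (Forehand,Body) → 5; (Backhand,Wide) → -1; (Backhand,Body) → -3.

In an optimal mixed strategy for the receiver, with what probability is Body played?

1/5

Row minima: Forehand → -3, Backhand → -3; maximin = -3.
Column maxima: Wide → -1, Body → 5; minimax = -1.
-3 ≠ -1, so there is no saddle point; optimal play is mixed.
Let the server play Forehand with probability p. Expected payoff against Wide: (-3)p + (-1)(1−p) = −2p − 1; against Body: 5p + (-3)(1−p) = 8p − 3.
Setting these equal: −2p − 1 = 8p − 3 ⇒ −10p = -2 ⇒ p = 1/5, and the value is (-2)·(1/5) − 1 = -7/5.
For the receiver: with q = P(Wide), equating Forehand's and Backhand's payoffs gives −8q + 5 = 2q − 3 ⇒ q = 4/5.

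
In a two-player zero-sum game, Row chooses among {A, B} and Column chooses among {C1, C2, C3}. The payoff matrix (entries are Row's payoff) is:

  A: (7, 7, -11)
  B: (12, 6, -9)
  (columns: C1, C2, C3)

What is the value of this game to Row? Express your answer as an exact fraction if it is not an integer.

Row minima: A → -11, B → -9; maximin = -9.
Column maxima: C1 → 12, C2 → 7, C3 → -9; minimax = -9.
Since maximin = minimax = -9, there is a saddle point and the value is -9.

-9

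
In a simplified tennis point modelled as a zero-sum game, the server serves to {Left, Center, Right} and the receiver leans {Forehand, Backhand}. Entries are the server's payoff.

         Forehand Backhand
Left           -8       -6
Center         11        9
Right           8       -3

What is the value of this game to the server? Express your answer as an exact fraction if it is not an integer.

9

Row minima: Left → -8, Center → 9, Right → -3; maximin = 9.
Column maxima: Forehand → 11, Backhand → 9; minimax = 9.
Since maximin = minimax = 9, there is a saddle point and the value is 9.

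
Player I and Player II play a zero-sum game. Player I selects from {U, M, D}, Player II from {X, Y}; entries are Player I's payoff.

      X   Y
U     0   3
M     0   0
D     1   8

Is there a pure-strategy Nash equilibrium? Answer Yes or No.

Row minima: U → 0, M → 0, D → 1; maximin = 1.
Column maxima: X → 1, Y → 8; minimax = 1.
maximin = minimax = 1, so a saddle point exists.

Yes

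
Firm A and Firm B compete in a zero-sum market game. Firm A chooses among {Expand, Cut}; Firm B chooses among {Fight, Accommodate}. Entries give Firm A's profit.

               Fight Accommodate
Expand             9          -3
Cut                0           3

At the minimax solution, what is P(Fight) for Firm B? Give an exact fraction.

2/5

Row minima: Expand → -3, Cut → 0; maximin = 0.
Column maxima: Fight → 9, Accommodate → 3; minimax = 3.
0 ≠ 3, so there is no saddle point; optimal play is mixed.
Let Firm A play Expand with probability p. Expected payoff against Fight: 9p + 0(1−p) = 9p; against Accommodate: (-3)p + 3(1−p) = −6p + 3.
Setting these equal: 9p = −6p + 3 ⇒ 15p = 3 ⇒ p = 1/5, and the value is (9)·(1/5) = 9/5.
For Firm B: with q = P(Fight), equating Expand's and Cut's payoffs gives 12q − 3 = −3q + 3 ⇒ q = 2/5.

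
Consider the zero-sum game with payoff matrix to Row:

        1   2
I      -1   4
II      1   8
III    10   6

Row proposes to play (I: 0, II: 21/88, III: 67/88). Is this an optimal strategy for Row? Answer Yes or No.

Against 1 this mix gives (21/88)·1 + (67/88)·10 = 691/88.
Against 2 this mix gives (21/88)·8 + (67/88)·6 = 285/44.
Column will play 2, holding Row to 285/44. Shifting weight toward the row that does better against 2 would raise this floor (the equalizing mix achieves 74/11 against both 2 and 1), so the proposed strategy is not optimal.

No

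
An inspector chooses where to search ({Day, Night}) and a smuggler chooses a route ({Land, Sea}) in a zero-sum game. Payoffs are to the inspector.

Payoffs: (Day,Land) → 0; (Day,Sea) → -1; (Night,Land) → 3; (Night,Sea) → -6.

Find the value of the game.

Row minima: Day → -1, Night → -6; maximin = -1.
Column maxima: Land → 3, Sea → -1; minimax = -1.
Since maximin = minimax = -1, there is a saddle point and the value is -1.

-1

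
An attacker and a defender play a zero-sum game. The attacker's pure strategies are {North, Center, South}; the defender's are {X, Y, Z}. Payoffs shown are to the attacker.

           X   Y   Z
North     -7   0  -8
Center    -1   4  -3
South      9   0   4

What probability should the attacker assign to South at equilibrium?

Row minima: North → -8, Center → -3, South → 0; maximin = 0.
Column maxima: X → 9, Y → 4, Z → 4; minimax = 4.
0 ≠ 4, so there is no saddle point; optimal play is mixed.
North is strictly dominated by Center, so the attacker never plays it.
X is strictly dominated by Z (it gives the attacker strictly more in every row), so the defender never plays it.
On the remaining 2×2 (Center, South vs Y, Z):
Let the attacker play Center with probability p. Expected payoff against Y: 4p + 0(1−p) = 4p; against Z: (-3)p + 4(1−p) = −7p + 4.
Setting these equal: 4p = −7p + 4 ⇒ 11p = 4 ⇒ p = 4/11, and the value is (4)·(4/11) = 16/11.
For the defender: with q = P(Y), equating Center's and South's payoffs gives 7q − 3 = −4q + 4 ⇒ q = 7/11.

7/11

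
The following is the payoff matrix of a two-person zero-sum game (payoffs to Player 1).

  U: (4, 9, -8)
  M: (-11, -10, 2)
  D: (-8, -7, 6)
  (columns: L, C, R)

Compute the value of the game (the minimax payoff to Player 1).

Row minima: U → -8, M → -11, D → -8; maximin = -8.
Column maxima: L → 4, C → 9, R → 6; minimax = 4.
-8 ≠ 4, so there is no saddle point; optimal play is mixed.
M is strictly dominated by D, so Player 1 never plays it.
C is strictly dominated by L (it gives Player 1 strictly more in every row), so Player 2 never plays it.
On the remaining 2×2 (U, D vs L, R):
Let Player 1 play U with probability p. Expected payoff against L: 4p + (-8)(1−p) = 12p − 8; against R: (-8)p + 6(1−p) = −14p + 6.
Setting these equal: 12p − 8 = −14p + 6 ⇒ 26p = 14 ⇒ p = 7/13, and the value is (12)·(7/13) − 8 = -20/13.
For Player 2: with q = P(L), equating U's and D's payoffs gives 12q − 8 = −14q + 6 ⇒ q = 7/13.

-20/13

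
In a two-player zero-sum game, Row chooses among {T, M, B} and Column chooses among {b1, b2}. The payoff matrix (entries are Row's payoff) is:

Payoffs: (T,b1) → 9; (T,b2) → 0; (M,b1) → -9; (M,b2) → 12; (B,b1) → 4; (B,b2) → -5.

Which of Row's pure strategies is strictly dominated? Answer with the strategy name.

T gives a strictly higher payoff than B against every column: 9 > 4, 0 > -5.
So B is strictly dominated and Row never plays it.

B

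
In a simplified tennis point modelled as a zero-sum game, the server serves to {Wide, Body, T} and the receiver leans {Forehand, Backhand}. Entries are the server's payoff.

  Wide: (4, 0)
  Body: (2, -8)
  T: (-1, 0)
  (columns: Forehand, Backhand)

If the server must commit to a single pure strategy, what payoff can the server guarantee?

0

Row minima: Wide → 0, Body → -8, T → -1.
The best of these is 0.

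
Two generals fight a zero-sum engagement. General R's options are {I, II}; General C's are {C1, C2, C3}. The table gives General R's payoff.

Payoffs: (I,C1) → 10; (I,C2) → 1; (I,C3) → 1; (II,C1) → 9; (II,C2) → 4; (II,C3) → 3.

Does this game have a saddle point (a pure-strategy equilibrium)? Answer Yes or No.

Yes

Row minima: I → 1, II → 3; maximin = 3.
Column maxima: C1 → 10, C2 → 4, C3 → 3; minimax = 3.
maximin = minimax = 3, so a saddle point exists.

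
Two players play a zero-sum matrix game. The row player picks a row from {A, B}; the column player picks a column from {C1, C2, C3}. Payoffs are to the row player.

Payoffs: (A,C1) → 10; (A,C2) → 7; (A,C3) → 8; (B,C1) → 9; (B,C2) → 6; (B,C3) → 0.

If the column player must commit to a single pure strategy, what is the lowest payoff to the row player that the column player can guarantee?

Column maxima: C1 → 10, C2 → 7, C3 → 8.
The smallest of these is 7.

7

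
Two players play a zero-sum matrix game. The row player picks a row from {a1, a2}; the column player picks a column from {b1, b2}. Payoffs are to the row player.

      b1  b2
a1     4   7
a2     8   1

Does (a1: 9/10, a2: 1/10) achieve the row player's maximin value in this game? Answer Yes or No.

No

Against b1 this mix gives (9/10)·4 + (1/10)·8 = 22/5.
Against b2 this mix gives (9/10)·7 + (1/10)·1 = 32/5.
The column player will play b1, holding the row player to 22/5. Shifting weight toward the row that does better against b1 would raise this floor (the equalizing mix achieves 26/5 against both b1 and b2), so the proposed strategy is not optimal.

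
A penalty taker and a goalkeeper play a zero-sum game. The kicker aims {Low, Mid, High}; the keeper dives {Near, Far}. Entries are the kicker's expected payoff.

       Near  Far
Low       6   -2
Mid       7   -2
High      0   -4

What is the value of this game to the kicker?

-2

Row minima: Low → -2, Mid → -2, High → -4; maximin = -2.
Column maxima: Near → 7, Far → -2; minimax = -2.
Since maximin = minimax = -2, there is a saddle point and the value is -2.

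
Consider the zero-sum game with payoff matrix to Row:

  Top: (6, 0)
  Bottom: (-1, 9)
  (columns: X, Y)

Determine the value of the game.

27/8

Row minima: Top → 0, Bottom → -1; maximin = 0.
Column maxima: X → 6, Y → 9; minimax = 6.
0 ≠ 6, so there is no saddle point; optimal play is mixed.
Let Row play Top with probability p. Expected payoff against X: 6p + (-1)(1−p) = 7p − 1; against Y: 0p + 9(1−p) = −9p + 9.
Setting these equal: 7p − 1 = −9p + 9 ⇒ 16p = 10 ⇒ p = 5/8, and the value is (7)·(5/8) − 1 = 27/8.
For Column: with q = P(X), equating Top's and Bottom's payoffs gives 6q = −10q + 9 ⇒ q = 9/16.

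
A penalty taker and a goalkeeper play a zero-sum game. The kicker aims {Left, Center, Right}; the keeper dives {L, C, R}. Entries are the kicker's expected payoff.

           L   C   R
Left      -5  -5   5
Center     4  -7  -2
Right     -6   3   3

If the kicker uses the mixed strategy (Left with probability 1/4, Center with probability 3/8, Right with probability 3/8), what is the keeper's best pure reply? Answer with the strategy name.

If the keeper plays L, the kicker's expected payoff is (1/4)·(-5) + (3/8)·4 + (3/8)·(-6) = -2.
If the keeper plays C, the kicker's expected payoff is (1/4)·(-5) + (3/8)·(-7) + (3/8)·3 = -11/4.
If the keeper plays R, the kicker's expected payoff is (1/4)·5 + (3/8)·(-2) + (3/8)·3 = 13/8.
The keeper minimizes the kicker's payoff; the smallest is -11/4, so the best response is C.

C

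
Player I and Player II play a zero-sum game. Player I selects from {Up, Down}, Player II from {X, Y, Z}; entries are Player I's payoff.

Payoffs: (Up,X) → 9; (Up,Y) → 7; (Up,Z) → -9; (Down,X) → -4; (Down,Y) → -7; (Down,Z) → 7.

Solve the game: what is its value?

Row minima: Up → -9, Down → -7; maximin = -7.
Column maxima: X → 9, Y → 7, Z → 7; minimax = 7.
-7 ≠ 7, so there is no saddle point; optimal play is mixed.
X is strictly dominated by Y (it gives Player I strictly more in every row), so Player II never plays it.
On the remaining 2×2 (Up, Down vs Y, Z):
Let Player I play Up with probability p. Expected payoff against Y: 7p + (-7)(1−p) = 14p − 7; against Z: (-9)p + 7(1−p) = −16p + 7.
Setting these equal: 14p − 7 = −16p + 7 ⇒ 30p = 14 ⇒ p = 7/15, and the value is (14)·(7/15) − 7 = -7/15.
For Player II: with q = P(Y), equating Up's and Down's payoffs gives 16q − 9 = −14q + 7 ⇒ q = 8/15.

-7/15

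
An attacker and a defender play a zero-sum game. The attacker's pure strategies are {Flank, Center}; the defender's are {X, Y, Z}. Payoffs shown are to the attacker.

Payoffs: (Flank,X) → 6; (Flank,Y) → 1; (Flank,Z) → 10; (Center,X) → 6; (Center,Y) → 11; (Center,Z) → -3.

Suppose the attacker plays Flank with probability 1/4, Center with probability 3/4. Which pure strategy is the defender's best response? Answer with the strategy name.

Z

If the defender plays X, the attacker's expected payoff is (1/4)·6 + (3/4)·6 = 6.
If the defender plays Y, the attacker's expected payoff is (1/4)·1 + (3/4)·11 = 17/2.
If the defender plays Z, the attacker's expected payoff is (1/4)·10 + (3/4)·(-3) = 1/4.
The defender minimizes the attacker's payoff; the smallest is 1/4, so the best response is Z.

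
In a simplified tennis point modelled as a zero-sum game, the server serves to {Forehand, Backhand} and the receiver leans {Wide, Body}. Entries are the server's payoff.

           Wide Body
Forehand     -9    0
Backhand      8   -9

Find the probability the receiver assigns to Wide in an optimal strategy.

Row minima: Forehand → -9, Backhand → -9; maximin = -9.
Column maxima: Wide → 8, Body → 0; minimax = 0.
-9 ≠ 0, so there is no saddle point; optimal play is mixed.
Let the server play Forehand with probability p. Expected payoff against Wide: (-9)p + 8(1−p) = −17p + 8; against Body: 0p + (-9)(1−p) = 9p − 9.
Setting these equal: −17p + 8 = 9p − 9 ⇒ −26p = -17 ⇒ p = 17/26, and the value is (-17)·(17/26) + 8 = -81/26.
For the receiver: with q = P(Wide), equating Forehand's and Backhand's payoffs gives −9q = 17q − 9 ⇒ q = 9/26.

9/26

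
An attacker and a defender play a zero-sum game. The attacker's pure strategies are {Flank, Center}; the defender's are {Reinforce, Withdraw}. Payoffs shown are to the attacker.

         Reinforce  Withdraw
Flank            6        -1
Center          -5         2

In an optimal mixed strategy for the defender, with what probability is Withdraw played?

Row minima: Flank → -1, Center → -5; maximin = -1.
Column maxima: Reinforce → 6, Withdraw → 2; minimax = 2.
-1 ≠ 2, so there is no saddle point; optimal play is mixed.
Let the attacker play Flank with probability p. Expected payoff against Reinforce: 6p + (-5)(1−p) = 11p − 5; against Withdraw: (-1)p + 2(1−p) = −3p + 2.
Setting these equal: 11p − 5 = −3p + 2 ⇒ 14p = 7 ⇒ p = 1/2, and the value is (11)·(1/2) − 5 = 1/2.
For the defender: with q = P(Reinforce), equating Flank's and Center's payoffs gives 7q − 1 = −7q + 2 ⇒ q = 3/14.

11/14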